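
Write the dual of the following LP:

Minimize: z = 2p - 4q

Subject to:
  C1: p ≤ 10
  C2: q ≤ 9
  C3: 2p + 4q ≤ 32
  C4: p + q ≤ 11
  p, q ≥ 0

Primal min cᵀx s.t. Ax ≤ b, x ≥ 0  →  Dual max −bᵀy s.t. Aᵀy ≥ −c, y ≥ 0.

Maximize: z = -10y1 - 9y2 - 32y3 - 11y4

Subject to:
  y1 + 2y3 + y4 ≥ -2
  y2 + 4y3 + y4 ≥ 4
  y1, y2, y3, y4 ≥ 0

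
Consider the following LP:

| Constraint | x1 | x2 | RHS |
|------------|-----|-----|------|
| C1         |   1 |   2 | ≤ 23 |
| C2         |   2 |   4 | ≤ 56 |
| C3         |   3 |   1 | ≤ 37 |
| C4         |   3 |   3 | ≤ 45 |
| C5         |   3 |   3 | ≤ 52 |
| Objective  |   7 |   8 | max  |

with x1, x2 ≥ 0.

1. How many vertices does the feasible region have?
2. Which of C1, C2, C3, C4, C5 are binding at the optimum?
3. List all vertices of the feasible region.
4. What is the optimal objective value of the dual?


1. 5
2. C1, C4
3. (0, 0), (12.33, 0), (11, 4), (7, 8), (0, 11.5)
4. 113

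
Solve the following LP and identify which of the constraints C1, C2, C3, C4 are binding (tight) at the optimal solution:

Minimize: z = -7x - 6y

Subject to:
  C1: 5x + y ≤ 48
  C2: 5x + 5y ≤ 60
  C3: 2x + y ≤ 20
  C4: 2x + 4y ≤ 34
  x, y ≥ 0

At x = 8, y = 4, compute slack b - a·x for each constraint:
  C1: 48 − 44 = 4  (slack)
  C2: 60 − 60 = 0  (binding)
  C3: 20 − 20 = 0  (binding)
  C4: 34 − 32 = 2  (slack)

Optimal: x = 8, y = 4
Binding: C2, C3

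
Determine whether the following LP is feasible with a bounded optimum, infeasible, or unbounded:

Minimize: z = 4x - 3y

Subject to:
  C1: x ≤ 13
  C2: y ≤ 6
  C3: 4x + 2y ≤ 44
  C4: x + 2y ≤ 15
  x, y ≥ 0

Feasible with a bounded optimal solution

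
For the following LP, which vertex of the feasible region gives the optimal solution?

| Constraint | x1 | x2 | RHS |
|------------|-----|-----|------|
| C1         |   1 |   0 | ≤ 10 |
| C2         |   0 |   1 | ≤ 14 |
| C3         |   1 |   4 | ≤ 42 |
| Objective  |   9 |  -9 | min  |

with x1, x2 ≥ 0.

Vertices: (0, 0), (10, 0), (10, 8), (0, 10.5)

Evaluate the objective at each vertex of the feasible region:
  z(0, 0) = 0
  z(10, 0) = 90
  z(10, 8) = 18
  z(0, 10.5) = -94.5  ←
The minimum is at x1 = 0, x2 = 10.5.

(0, 10.5)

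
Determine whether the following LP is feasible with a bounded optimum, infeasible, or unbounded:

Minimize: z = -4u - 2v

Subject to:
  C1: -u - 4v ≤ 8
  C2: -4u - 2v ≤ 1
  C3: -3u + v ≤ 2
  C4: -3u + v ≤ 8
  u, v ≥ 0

Unbounded (objective can decrease without bound)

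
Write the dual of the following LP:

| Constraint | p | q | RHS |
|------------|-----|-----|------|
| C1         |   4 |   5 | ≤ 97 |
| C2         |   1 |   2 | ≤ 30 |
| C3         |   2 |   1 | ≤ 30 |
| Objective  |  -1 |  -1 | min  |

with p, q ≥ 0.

Primal min cᵀx s.t. Ax ≤ b, x ≥ 0  →  Dual max −bᵀy s.t. Aᵀy ≥ −c, y ≥ 0.

Maximize: z = -97y1 - 30y2 - 30y3

Subject to:
  4y1 + y2 + 2y3 ≥ 1
  5y1 + 2y2 + y3 ≥ 1
  y1, y2, y3 ≥ 0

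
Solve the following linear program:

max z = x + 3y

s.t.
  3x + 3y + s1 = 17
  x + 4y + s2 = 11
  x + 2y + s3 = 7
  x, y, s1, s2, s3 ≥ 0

Evaluate the objective at each vertex of the feasible region:
  z(0, 0) = 0
  z(5.667, 0) = 5.667
  z(4.333, 1.333) = 8.333
  z(3, 2) = 9  ←
  z(0, 2.75) = 8.25
The maximum is at x = 3, y = 2.

x = 3, y = 2, z = 9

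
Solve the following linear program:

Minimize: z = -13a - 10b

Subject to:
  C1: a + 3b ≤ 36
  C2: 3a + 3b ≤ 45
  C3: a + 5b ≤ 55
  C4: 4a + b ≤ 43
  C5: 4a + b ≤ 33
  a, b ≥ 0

Evaluate the objective at each vertex of the feasible region:
  z(0, 0) = 0
  z(8.25, 0) = -107.2
  z(6, 9) = -168  ←
  z(5, 10) = -165
  z(0, 11) = -110
The minimum is at a = 6, b = 9.

a = 6, b = 9, z = -168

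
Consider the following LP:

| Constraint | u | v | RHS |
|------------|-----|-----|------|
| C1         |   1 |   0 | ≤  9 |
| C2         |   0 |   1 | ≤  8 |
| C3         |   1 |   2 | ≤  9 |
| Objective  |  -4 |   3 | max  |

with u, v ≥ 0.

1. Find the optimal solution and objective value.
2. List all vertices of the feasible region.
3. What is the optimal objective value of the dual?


1. u = 0, v = 4.5, z = 13.5
2. (0, 0), (9, 0), (0, 4.5)
3. 13.5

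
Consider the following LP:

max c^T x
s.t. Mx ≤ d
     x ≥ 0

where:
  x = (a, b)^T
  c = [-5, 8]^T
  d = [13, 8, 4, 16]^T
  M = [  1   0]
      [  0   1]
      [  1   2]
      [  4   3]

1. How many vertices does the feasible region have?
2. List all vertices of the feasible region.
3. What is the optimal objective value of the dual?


1. 3
2. (0, 0), (4, 0), (0, 2)
3. 16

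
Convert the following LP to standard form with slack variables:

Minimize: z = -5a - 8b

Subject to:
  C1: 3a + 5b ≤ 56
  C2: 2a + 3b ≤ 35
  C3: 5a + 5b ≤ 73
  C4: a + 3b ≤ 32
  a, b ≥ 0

min z = -5a - 8b

s.t.
  3a + 5b + s1 = 56
  2a + 3b + s2 = 35
  5a + 5b + s3 = 73
  a + 3b + s4 = 32
  a, b, s1, s2, s3, s4 ≥ 0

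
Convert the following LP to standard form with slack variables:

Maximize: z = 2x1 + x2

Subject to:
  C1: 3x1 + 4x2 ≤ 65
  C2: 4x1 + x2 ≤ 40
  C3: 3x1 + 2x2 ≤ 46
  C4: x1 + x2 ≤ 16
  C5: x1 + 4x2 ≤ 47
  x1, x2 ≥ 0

max z = 2x1 + x2

s.t.
  3x1 + 4x2 + s1 = 65
  4x1 + x2 + s2 = 40
  3x1 + 2x2 + s3 = 46
  x1 + x2 + s4 = 16
  x1 + 4x2 + s5 = 47
  x1, x2, s1, s2, s3, s4, s5 ≥ 0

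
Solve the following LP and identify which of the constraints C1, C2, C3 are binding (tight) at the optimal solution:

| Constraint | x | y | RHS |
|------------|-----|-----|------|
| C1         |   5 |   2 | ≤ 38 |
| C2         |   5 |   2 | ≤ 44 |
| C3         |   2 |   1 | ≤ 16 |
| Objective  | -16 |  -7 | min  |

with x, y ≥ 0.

At x = 6, y = 4, compute slack b - a·x for each constraint:
  C1: 38 − 38 = 0  (binding)
  C2: 44 − 38 = 6  (slack)
  C3: 16 − 16 = 0  (binding)

Optimal: x = 6, y = 4
Binding: C1, C3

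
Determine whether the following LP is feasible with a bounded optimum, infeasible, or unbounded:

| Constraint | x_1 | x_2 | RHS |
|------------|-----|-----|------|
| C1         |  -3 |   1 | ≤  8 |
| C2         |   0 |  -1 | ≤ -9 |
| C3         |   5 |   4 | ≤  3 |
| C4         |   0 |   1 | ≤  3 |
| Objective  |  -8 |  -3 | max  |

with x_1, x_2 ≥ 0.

Infeasible (no feasible solution exists)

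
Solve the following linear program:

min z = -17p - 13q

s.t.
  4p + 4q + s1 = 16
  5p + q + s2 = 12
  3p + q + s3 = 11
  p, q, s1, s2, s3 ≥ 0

Evaluate the objective at each vertex of the feasible region:
  z(0, 0) = 0
  z(2.4, 0) = -40.8
  z(2, 2) = -60  ←
  z(0, 4) = -52
The minimum is at p = 2, q = 2.

p = 2, q = 2, z = -60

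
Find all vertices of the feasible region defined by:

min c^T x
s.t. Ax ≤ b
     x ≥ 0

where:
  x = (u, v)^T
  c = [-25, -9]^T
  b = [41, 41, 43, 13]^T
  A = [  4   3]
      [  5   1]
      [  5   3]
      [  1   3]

(0, 0), (8.2, 0), (8, 1), (7.5, 1.833), (0, 4.333)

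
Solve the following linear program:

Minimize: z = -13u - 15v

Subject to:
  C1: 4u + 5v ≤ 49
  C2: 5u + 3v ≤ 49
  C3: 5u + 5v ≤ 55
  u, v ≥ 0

Evaluate the objective at each vertex of the feasible region:
  z(0, 0) = 0
  z(9.8, 0) = -127.4
  z(8, 3) = -149
  z(6, 5) = -153  ←
  z(0, 9.8) = -147
The minimum is at u = 6, v = 5.

u = 6, v = 5, z = -153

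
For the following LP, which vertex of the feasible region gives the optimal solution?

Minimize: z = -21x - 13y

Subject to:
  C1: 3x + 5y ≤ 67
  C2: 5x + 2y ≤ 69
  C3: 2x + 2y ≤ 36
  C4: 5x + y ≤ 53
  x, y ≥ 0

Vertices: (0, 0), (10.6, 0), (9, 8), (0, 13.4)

Evaluate the objective at each vertex of the feasible region:
  z(0, 0) = 0
  z(10.6, 0) = -222.6
  z(9, 8) = -293  ←
  z(0, 13.4) = -174.2
The minimum is at x = 9, y = 8.

(9, 8)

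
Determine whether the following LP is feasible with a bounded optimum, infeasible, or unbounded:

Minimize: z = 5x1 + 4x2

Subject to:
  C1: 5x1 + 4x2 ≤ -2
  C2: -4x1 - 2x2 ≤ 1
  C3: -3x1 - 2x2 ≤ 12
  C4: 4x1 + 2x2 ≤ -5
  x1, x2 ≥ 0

Infeasible (no feasible solution exists)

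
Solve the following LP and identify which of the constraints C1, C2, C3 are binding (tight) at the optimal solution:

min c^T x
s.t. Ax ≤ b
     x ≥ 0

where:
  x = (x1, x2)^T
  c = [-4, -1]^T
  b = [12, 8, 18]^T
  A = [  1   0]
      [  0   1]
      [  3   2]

At x1 = 6, x2 = 0, compute slack b - a·x for each constraint:
  C1: 12 − 6 = 6  (slack)
  C2: 8 − 0 = 8  (slack)
  C3: 18 − 18 = 0  (binding)

Optimal: x1 = 6, x2 = 0
Binding: C3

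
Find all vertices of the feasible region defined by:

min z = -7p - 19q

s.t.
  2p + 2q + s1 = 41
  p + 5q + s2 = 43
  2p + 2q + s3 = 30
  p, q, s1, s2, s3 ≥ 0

(0, 0), (15, 0), (8, 7), (0, 8.6)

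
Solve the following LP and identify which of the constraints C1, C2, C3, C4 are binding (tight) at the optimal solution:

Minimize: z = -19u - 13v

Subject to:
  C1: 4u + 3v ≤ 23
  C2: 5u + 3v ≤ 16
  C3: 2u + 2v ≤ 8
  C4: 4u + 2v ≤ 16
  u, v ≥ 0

At u = 2, v = 2, compute slack b - a·x for each constraint:
  C1: 23 − 14 = 9  (slack)
  C2: 16 − 16 = 0  (binding)
  C3: 8 − 8 = 0  (binding)
  C4: 16 − 12 = 4  (slack)

Optimal: u = 2, v = 2
Binding: C2, C3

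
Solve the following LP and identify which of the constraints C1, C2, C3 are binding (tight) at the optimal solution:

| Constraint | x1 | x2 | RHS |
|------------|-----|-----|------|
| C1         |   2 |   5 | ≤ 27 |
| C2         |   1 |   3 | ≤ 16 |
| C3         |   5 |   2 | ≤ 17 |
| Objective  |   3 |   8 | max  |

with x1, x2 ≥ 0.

At x1 = 1, x2 = 5, compute slack b - a·x for each constraint:
  C1: 27 − 27 = 0  (binding)
  C2: 16 − 16 = 0  (binding)
  C3: 17 − 15 = 2  (slack)

Optimal: x1 = 1, x2 = 5
Binding: C1, C2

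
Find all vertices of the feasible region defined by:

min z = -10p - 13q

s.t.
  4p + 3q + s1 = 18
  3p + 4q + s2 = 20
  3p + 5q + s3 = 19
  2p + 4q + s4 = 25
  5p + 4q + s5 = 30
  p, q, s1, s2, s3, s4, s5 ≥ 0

(0, 0), (4.5, 0), (3, 2), (0, 3.8)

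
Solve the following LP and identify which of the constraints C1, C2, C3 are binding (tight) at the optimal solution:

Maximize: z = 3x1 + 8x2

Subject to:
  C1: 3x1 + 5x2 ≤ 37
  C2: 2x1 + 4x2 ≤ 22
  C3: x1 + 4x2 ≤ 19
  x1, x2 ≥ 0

At x1 = 3, x2 = 4, compute slack b - a·x for each constraint:
  C1: 37 − 29 = 8  (slack)
  C2: 22 − 22 = 0  (binding)
  C3: 19 − 19 = 0  (binding)

Optimal: x1 = 3, x2 = 4
Binding: C2, C3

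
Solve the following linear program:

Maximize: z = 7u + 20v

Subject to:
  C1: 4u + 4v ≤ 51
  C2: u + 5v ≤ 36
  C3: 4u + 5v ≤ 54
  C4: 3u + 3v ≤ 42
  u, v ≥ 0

Evaluate the objective at each vertex of the feasible region:
  z(0, 0) = 0
  z(12.75, 0) = 89.25
  z(9.75, 3) = 128.2
  z(6, 6) = 162  ←
  z(0, 7.2) = 144
The maximum is at u = 6, v = 6.

u = 6, v = 6, z = 162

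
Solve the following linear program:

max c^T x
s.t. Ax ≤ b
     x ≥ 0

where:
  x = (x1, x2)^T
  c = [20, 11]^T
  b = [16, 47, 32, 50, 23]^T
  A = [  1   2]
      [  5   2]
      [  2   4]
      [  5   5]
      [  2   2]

Evaluate the objective at each vertex of the feasible region:
  z(0, 0) = 0
  z(9.4, 0) = 188
  z(9, 1) = 191  ←
  z(4, 6) = 146
  z(0, 8) = 88
The maximum is at x1 = 9, x2 = 1.

x1 = 9, x2 = 1, z = 191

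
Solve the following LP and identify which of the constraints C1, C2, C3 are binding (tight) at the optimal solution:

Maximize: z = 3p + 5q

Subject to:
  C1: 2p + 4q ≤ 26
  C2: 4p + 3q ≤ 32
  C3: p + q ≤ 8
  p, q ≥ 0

At p = 3, q = 5, compute slack b - a·x for each constraint:
  C1: 26 − 26 = 0  (binding)
  C2: 32 − 27 = 5  (slack)
  C3: 8 − 8 = 0  (binding)

Optimal: p = 3, q = 5
Binding: C1, C3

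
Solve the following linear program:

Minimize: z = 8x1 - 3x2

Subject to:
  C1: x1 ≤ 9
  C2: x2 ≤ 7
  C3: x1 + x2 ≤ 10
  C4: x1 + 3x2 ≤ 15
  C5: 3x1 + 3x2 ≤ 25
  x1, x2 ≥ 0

Evaluate the objective at each vertex of the feasible region:
  z(0, 0) = 0
  z(8.333, 0) = 66.67
  z(5, 3.333) = 30
  z(0, 5) = -15  ←
The minimum is at x1 = 0, x2 = 5.

x1 = 0, x2 = 5, z = -15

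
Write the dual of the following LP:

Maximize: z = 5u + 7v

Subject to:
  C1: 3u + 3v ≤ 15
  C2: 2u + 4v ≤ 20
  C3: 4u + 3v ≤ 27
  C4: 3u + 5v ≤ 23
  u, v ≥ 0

Primal max cᵀx s.t. Ax ≤ b, x ≥ 0  →  Dual min bᵀy s.t. Aᵀy ≥ c, y ≥ 0.

Minimize: z = 15y1 + 20y2 + 27y3 + 23y4

Subject to:
  3y1 + 2y2 + 4y3 + 3y4 ≥ 5
  3y1 + 4y2 + 3y3 + 5y4 ≥ 7
  y1, y2, y3, y4 ≥ 0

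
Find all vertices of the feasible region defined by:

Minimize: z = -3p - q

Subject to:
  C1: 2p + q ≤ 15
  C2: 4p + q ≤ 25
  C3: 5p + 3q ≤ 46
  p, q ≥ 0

(0, 0), (6.25, 0), (5, 5), (0, 15)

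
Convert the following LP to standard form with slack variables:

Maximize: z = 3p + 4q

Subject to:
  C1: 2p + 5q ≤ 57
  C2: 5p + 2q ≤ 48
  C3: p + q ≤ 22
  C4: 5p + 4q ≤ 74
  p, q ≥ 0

max z = 3p + 4q

s.t.
  2p + 5q + s1 = 57
  5p + 2q + s2 = 48
  p + q + s3 = 22
  5p + 4q + s4 = 74
  p, q, s1, s2, s3, s4 ≥ 0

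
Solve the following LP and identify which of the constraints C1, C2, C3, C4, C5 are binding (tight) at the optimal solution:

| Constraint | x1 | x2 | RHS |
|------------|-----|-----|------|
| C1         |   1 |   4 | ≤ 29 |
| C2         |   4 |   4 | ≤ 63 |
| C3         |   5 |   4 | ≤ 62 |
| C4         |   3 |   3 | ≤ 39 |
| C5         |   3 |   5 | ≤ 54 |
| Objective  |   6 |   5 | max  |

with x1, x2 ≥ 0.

At x1 = 10, x2 = 3, compute slack b - a·x for each constraint:
  C1: 29 − 22 = 7  (slack)
  C2: 63 − 52 = 11  (slack)
  C3: 62 − 62 = 0  (binding)
  C4: 39 − 39 = 0  (binding)
  C5: 54 − 45 = 9  (slack)

Optimal: x1 = 10, x2 = 3
Binding: C3, C4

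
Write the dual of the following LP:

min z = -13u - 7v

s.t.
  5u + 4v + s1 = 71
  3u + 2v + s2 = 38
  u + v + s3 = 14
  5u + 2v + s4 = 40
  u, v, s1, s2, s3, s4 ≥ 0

Primal min cᵀx s.t. Ax ≤ b, x ≥ 0  →  Dual max −bᵀy s.t. Aᵀy ≥ −c, y ≥ 0.

Maximize: z = -71y1 - 38y2 - 14y3 - 40y4

Subject to:
  5y1 + 3y2 + y3 + 5y4 ≥ 13
  4y1 + 2y2 + y3 + 2y4 ≥ 7
  y1, y2, y3, y4 ≥ 0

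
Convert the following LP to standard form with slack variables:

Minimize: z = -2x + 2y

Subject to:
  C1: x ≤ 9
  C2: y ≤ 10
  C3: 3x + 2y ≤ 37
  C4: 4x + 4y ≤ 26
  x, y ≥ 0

min z = -2x + 2y

s.t.
  x + s1 = 9
  y + s2 = 10
  3x + 2y + s3 = 37
  4x + 4y + s4 = 26
  x, y, s1, s2, s3, s4 ≥ 0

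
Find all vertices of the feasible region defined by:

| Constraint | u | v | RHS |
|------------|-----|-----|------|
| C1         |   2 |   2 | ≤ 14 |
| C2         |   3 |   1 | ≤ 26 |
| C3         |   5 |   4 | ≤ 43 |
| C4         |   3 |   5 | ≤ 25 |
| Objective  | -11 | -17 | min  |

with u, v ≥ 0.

(0, 0), (7, 0), (5, 2), (0, 5)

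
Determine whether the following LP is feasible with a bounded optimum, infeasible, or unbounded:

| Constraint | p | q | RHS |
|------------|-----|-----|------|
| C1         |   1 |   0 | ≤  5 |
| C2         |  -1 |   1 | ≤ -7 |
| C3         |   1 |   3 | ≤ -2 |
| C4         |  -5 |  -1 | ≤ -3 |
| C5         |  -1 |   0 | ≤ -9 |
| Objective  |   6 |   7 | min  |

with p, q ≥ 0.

Infeasible (no feasible solution exists)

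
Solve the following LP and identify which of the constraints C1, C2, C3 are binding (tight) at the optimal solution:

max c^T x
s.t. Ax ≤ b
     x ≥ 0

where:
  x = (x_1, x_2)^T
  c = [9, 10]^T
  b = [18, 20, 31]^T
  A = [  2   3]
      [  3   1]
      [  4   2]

At x_1 = 6, x_2 = 2, compute slack b - a·x for each constraint:
  C1: 18 − 18 = 0  (binding)
  C2: 20 − 20 = 0  (binding)
  C3: 31 − 28 = 3  (slack)

Optimal: x_1 = 6, x_2 = 2
Binding: C1, C2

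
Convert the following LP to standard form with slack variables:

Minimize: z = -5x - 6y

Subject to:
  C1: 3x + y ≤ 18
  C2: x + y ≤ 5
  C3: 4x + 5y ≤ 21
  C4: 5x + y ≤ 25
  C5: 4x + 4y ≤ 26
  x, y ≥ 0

min z = -5x - 6y

s.t.
  3x + y + s1 = 18
  x + y + s2 = 5
  4x + 5y + s3 = 21
  5x + y + s4 = 25
  4x + 4y + s5 = 26
  x, y, s1, s2, s3, s4, s5 ≥ 0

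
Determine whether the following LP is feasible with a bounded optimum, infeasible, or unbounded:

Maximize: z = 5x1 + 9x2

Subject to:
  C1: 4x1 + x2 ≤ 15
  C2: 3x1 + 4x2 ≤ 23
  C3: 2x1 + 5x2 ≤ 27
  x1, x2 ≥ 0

Feasible with a bounded optimal solution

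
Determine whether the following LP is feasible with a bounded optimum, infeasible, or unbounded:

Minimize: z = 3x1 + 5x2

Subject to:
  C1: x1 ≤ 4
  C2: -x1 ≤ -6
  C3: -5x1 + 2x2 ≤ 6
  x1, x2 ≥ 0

Infeasible (no feasible solution exists)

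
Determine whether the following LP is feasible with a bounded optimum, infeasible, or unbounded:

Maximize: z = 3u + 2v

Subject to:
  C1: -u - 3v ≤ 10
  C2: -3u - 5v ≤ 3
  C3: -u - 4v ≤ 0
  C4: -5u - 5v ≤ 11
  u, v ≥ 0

Unbounded (objective can increase without bound)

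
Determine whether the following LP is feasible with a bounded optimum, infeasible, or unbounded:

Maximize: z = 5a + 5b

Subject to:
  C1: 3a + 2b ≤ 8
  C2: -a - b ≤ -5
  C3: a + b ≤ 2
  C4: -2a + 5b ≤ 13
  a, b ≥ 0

Infeasible (no feasible solution exists)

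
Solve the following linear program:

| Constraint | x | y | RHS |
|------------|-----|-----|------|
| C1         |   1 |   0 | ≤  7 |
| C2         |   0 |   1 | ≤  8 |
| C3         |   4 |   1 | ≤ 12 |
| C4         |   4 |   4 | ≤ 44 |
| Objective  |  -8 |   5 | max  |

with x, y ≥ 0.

Evaluate the objective at each vertex of the feasible region:
  z(0, 0) = 0
  z(3, 0) = -24
  z(1, 8) = 32
  z(0, 8) = 40  ←
The maximum is at x = 0, y = 8.

x = 0, y = 8, z = 40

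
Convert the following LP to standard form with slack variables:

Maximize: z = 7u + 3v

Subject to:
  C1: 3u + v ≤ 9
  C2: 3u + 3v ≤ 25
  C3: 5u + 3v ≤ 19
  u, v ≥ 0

max z = 7u + 3v

s.t.
  3u + v + s1 = 9
  3u + 3v + s2 = 25
  5u + 3v + s3 = 19
  u, v, s1, s2, s3 ≥ 0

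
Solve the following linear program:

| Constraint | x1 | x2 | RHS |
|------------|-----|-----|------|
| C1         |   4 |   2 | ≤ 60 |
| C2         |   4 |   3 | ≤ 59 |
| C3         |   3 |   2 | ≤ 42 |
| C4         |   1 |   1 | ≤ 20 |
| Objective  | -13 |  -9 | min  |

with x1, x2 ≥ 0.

Evaluate the objective at each vertex of the feasible region:
  z(0, 0) = 0
  z(14, 0) = -182
  z(8, 9) = -185  ←
  z(0, 19.67) = -177
The minimum is at x1 = 8, x2 = 9.

x1 = 8, x2 = 9, z = -185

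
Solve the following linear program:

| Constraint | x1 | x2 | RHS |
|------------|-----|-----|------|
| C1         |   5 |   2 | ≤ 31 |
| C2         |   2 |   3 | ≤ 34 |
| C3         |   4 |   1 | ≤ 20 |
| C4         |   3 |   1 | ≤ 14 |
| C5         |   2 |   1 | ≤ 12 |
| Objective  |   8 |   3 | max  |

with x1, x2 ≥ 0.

Evaluate the objective at each vertex of the feasible region:
  z(0, 0) = 0
  z(4.667, 0) = 37.33
  z(2, 8) = 40  ←
  z(0.5, 11) = 37
  z(0, 11.33) = 34
The maximum is at x1 = 2, x2 = 8.

x1 = 2, x2 = 8, z = 40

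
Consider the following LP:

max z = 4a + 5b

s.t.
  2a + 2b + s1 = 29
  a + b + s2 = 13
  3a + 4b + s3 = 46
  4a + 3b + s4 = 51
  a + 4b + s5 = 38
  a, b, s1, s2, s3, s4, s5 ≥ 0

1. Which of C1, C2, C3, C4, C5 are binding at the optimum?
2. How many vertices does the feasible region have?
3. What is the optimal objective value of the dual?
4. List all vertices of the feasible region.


1. C2, C3
2. 6
3. 59
4. (0, 0), (12.75, 0), (12, 1), (6, 7), (4, 8.5), (0, 9.5)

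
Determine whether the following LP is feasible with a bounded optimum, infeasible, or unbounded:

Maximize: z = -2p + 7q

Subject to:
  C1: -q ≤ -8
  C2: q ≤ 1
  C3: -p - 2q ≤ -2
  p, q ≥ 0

Infeasible (no feasible solution exists)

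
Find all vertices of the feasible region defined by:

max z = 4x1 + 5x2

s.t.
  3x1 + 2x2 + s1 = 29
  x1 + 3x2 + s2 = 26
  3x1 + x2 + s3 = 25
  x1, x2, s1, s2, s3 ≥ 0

(0, 0), (8.333, 0), (7, 4), (5, 7), (0, 8.667)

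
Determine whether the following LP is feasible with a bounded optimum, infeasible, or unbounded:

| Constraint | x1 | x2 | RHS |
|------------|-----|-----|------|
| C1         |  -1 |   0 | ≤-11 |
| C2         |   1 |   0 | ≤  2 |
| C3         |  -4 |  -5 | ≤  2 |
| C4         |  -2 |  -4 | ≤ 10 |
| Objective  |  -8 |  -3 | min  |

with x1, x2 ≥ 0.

Infeasible (no feasible solution exists)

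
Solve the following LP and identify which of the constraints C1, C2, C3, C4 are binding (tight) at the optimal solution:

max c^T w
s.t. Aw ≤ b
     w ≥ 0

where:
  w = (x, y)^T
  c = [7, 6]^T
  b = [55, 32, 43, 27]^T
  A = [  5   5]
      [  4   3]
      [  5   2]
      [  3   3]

At x = 5, y = 4, compute slack b - a·x for each constraint:
  C1: 55 − 45 = 10  (slack)
  C2: 32 − 32 = 0  (binding)
  C3: 43 − 33 = 10  (slack)
  C4: 27 − 27 = 0  (binding)

Optimal: x = 5, y = 4
Binding: C2, C4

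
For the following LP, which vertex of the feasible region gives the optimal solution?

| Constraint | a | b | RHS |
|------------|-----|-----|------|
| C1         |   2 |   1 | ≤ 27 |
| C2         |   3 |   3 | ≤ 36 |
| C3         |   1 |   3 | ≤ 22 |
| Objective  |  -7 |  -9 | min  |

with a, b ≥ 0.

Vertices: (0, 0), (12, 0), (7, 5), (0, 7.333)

Evaluate the objective at each vertex of the feasible region:
  z(0, 0) = 0
  z(12, 0) = -84
  z(7, 5) = -94  ←
  z(0, 7.333) = -66
The minimum is at a = 7, b = 5.

(7, 5)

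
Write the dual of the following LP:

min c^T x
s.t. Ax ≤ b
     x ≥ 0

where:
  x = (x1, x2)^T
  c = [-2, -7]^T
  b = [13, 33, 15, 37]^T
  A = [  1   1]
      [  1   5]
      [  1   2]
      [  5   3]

Primal min cᵀx s.t. Ax ≤ b, x ≥ 0  →  Dual max −bᵀy s.t. Aᵀy ≥ −c, y ≥ 0.

Maximize: z = -13y1 - 33y2 - 15y3 - 37y4

Subject to:
  y1 + y2 + y3 + 5y4 ≥ 2
  y1 + 5y2 + 2y3 + 3y4 ≥ 7
  y1, y2, y3, y4 ≥ 0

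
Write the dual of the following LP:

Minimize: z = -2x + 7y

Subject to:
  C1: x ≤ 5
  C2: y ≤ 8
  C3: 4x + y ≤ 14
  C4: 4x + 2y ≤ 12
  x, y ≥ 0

Primal min cᵀx s.t. Ax ≤ b, x ≥ 0  →  Dual max −bᵀy s.t. Aᵀy ≥ −c, y ≥ 0.

Maximize: z = -5y1 - 8y2 - 14y3 - 12y4

Subject to:
  y1 + 4y3 + 4y4 ≥ 2
  y2 + y3 + 2y4 ≥ -7
  y1, y2, y3, y4 ≥ 0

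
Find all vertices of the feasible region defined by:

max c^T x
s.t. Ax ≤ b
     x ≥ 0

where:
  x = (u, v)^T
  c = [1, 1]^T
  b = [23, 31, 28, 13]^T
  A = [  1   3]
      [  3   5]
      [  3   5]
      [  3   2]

(0, 0), (4.333, 0), (1, 5), (0, 5.6)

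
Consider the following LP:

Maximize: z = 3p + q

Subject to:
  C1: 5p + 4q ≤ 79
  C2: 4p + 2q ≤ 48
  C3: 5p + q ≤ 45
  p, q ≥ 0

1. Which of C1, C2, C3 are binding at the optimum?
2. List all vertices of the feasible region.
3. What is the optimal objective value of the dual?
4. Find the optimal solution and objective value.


1. C2, C3
2. (0, 0), (9, 0), (7, 10), (5.667, 12.67), (0, 19.75)
3. 31
4. p = 7, q = 10, z = 31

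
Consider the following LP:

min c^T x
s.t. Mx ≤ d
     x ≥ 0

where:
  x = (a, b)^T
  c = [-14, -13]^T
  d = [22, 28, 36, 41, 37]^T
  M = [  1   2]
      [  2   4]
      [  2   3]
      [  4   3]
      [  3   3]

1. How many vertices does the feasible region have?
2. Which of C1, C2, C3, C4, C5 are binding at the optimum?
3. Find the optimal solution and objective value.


1. 4
2. C2, C4
3. a = 8, b = 3, z = -151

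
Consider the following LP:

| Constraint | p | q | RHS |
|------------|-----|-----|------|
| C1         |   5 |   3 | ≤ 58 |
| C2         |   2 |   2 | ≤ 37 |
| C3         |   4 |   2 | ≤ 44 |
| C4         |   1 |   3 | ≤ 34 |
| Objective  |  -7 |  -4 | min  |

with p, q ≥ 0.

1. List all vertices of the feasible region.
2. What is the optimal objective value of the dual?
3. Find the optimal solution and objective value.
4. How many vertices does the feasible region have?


1. (0, 0), (11, 0), (8, 6), (6, 9.333), (0, 11.33)
2. -80
3. p = 8, q = 6, z = -80
4. 5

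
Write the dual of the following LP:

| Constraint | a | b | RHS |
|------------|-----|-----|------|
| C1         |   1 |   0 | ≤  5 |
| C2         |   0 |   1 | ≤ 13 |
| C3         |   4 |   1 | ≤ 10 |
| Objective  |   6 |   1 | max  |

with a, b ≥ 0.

Primal max cᵀx s.t. Ax ≤ b, x ≥ 0  →  Dual min bᵀy s.t. Aᵀy ≥ c, y ≥ 0.

Minimize: z = 5y1 + 13y2 + 10y3

Subject to:
  y1 + 4y3 ≥ 6
  y2 + y3 ≥ 1
  y1, y2, y3 ≥ 0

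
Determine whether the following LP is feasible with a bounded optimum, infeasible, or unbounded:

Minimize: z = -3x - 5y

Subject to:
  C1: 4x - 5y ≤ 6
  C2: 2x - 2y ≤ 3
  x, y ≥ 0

Unbounded (objective can decrease without bound)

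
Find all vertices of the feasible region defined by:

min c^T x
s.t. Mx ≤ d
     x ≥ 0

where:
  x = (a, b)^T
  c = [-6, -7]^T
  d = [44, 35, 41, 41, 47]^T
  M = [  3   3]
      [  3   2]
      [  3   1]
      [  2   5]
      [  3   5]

(0, 0), (11.67, 0), (9, 4), (6, 5.8), (0, 8.2)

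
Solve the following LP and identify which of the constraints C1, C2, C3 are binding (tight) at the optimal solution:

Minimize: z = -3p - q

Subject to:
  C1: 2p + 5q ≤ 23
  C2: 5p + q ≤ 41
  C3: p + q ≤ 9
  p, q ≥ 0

At p = 8, q = 1, compute slack b - a·x for each constraint:
  C1: 23 − 21 = 2  (slack)
  C2: 41 − 41 = 0  (binding)
  C3: 9 − 9 = 0  (binding)

Optimal: p = 8, q = 1
Binding: C2, C3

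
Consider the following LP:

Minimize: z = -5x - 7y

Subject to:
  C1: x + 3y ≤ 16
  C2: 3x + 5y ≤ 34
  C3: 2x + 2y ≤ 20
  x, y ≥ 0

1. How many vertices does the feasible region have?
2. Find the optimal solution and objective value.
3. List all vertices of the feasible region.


1. 5
2. x = 8, y = 2, z = -54
3. (0, 0), (10, 0), (8, 2), (5.5, 3.5), (0, 5.333)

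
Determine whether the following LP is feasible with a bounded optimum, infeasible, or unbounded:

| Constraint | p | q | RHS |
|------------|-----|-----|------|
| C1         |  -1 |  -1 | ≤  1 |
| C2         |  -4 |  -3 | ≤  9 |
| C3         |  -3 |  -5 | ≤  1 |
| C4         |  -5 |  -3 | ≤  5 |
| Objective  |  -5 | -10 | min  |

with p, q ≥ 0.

Unbounded (objective can decrease without bound)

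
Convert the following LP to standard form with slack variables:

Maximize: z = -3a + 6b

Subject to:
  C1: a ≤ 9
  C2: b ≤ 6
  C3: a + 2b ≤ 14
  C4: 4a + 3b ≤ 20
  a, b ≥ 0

max z = -3a + 6b

s.t.
  a + s1 = 9
  b + s2 = 6
  a + 2b + s3 = 14
  4a + 3b + s4 = 20
  a, b, s1, s2, s3, s4 ≥ 0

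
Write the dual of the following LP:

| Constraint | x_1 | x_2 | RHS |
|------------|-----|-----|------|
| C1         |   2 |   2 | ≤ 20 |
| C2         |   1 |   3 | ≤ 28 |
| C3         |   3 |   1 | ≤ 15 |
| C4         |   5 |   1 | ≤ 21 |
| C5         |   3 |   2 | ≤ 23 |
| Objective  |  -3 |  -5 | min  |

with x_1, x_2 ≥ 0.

Primal min cᵀx s.t. Ax ≤ b, x ≥ 0  →  Dual max −bᵀy s.t. Aᵀy ≥ −c, y ≥ 0.

Maximize: z = -20y1 - 28y2 - 15y3 - 21y4 - 23y5

Subject to:
  2y1 + y2 + 3y3 + 5y4 + 3y5 ≥ 3
  2y1 + 3y2 + y3 + y4 + 2y5 ≥ 5
  y1, y2, y3, y4, y5 ≥ 0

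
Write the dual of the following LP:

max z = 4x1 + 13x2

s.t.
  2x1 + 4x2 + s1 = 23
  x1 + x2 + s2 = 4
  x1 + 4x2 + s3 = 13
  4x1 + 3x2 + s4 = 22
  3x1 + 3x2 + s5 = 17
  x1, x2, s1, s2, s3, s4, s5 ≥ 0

Primal max cᵀx s.t. Ax ≤ b, x ≥ 0  →  Dual min bᵀy s.t. Aᵀy ≥ c, y ≥ 0.

Minimize: z = 23y1 + 4y2 + 13y3 + 22y4 + 17y5

Subject to:
  2y1 + y2 + y3 + 4y4 + 3y5 ≥ 4
  4y1 + y2 + 4y3 + 3y4 + 3y5 ≥ 13
  y1, y2, y3, y4, y5 ≥ 0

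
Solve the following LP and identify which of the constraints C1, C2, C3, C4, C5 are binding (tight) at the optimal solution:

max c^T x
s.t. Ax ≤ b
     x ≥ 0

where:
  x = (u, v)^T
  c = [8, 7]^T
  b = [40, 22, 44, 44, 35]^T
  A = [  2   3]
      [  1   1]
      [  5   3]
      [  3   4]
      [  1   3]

At u = 4, v = 8, compute slack b - a·x for each constraint:
  C1: 40 − 32 = 8  (slack)
  C2: 22 − 12 = 10  (slack)
  C3: 44 − 44 = 0  (binding)
  C4: 44 − 44 = 0  (binding)
  C5: 35 − 28 = 7  (slack)

Optimal: u = 4, v = 8
Binding: C3, C4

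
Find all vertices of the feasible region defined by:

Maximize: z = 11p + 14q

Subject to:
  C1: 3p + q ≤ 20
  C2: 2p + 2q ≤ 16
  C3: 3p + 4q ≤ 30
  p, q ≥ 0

(0, 0), (6.667, 0), (6, 2), (2, 6), (0, 7.5)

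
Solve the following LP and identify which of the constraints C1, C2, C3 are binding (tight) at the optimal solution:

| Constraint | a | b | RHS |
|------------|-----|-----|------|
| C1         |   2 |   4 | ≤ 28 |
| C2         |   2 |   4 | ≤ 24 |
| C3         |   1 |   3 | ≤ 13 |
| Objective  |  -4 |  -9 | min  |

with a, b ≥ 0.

At a = 10, b = 1, compute slack b - a·x for each constraint:
  C1: 28 − 24 = 4  (slack)
  C2: 24 − 24 = 0  (binding)
  C3: 13 − 13 = 0  (binding)

Optimal: a = 10, b = 1
Binding: C2, C3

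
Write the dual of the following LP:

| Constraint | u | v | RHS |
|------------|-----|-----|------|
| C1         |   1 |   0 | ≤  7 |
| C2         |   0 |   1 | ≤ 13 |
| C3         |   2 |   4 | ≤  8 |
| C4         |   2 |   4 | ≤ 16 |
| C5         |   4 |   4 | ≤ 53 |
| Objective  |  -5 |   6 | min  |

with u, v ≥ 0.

Primal min cᵀx s.t. Ax ≤ b, x ≥ 0  →  Dual max −bᵀy s.t. Aᵀy ≥ −c, y ≥ 0.

Maximize: z = -7y1 - 13y2 - 8y3 - 16y4 - 53y5

Subject to:
  y1 + 2y3 + 2y4 + 4y5 ≥ 5
  y2 + 4y3 + 4y4 + 4y5 ≥ -6
  y1, y2, y3, y4, y5 ≥ 0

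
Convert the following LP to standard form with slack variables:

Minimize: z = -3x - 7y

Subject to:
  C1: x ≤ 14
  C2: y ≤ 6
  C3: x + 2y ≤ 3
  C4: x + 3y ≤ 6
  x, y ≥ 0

min z = -3x - 7y

s.t.
  x + s1 = 14
  y + s2 = 6
  x + 2y + s3 = 3
  x + 3y + s4 = 6
  x, y, s1, s2, s3, s4 ≥ 0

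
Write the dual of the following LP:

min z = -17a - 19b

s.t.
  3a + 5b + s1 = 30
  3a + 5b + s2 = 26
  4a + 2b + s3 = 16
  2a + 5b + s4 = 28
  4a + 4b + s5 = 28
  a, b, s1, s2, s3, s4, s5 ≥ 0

Primal min cᵀx s.t. Ax ≤ b, x ≥ 0  →  Dual max −bᵀy s.t. Aᵀy ≥ −c, y ≥ 0.

Maximize: z = -30y1 - 26y2 - 16y3 - 28y4 - 28y5

Subject to:
  3y1 + 3y2 + 4y3 + 2y4 + 4y5 ≥ 17
  5y1 + 5y2 + 2y3 + 5y4 + 4y5 ≥ 19
  y1, y2, y3, y4, y5 ≥ 0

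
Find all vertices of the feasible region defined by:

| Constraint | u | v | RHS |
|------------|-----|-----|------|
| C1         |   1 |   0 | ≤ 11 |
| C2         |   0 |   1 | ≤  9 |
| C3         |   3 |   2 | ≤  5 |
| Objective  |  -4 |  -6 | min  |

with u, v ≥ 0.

(0, 0), (1.667, 0), (0, 2.5)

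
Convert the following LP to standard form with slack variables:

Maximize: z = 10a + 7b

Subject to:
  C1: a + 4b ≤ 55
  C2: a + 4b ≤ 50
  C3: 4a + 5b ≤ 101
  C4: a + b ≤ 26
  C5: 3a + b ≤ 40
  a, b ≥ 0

max z = 10a + 7b

s.t.
  a + 4b + s1 = 55
  a + 4b + s2 = 50
  4a + 5b + s3 = 101
  a + b + s4 = 26
  3a + b + s5 = 40
  a, b, s1, s2, s3, s4, s5 ≥ 0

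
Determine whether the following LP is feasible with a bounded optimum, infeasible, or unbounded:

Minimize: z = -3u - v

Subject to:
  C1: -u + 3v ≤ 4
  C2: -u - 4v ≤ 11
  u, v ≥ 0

Unbounded (objective can decrease without bound)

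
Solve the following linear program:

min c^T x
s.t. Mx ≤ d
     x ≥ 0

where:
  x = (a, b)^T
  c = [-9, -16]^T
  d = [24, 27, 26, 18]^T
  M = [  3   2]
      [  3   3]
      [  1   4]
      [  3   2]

Evaluate the objective at each vertex of the feasible region:
  z(0, 0) = 0
  z(6, 0) = -54
  z(2, 6) = -114  ←
  z(0, 6.5) = -104
The minimum is at a = 2, b = 6.

a = 2, b = 6, z = -114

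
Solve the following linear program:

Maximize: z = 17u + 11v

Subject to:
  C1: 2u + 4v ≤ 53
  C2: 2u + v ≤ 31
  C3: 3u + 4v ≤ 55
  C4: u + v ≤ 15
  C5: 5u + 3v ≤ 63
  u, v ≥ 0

Evaluate the objective at each vertex of the feasible region:
  z(0, 0) = 0
  z(12.6, 0) = 214.2
  z(9, 6) = 219  ←
  z(5, 10) = 195
  z(2, 12.25) = 168.8
  z(0, 13.25) = 145.8
The maximum is at u = 9, v = 6.

u = 9, v = 6, z = 219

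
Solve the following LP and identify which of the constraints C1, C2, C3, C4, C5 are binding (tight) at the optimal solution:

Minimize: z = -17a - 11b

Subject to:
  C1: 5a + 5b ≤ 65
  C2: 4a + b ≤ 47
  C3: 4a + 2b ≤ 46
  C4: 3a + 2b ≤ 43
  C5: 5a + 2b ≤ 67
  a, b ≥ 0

At a = 10, b = 3, compute slack b - a·x for each constraint:
  C1: 65 − 65 = 0  (binding)
  C2: 47 − 43 = 4  (slack)
  C3: 46 − 46 = 0  (binding)
  C4: 43 − 36 = 7  (slack)
  C5: 67 − 56 = 11  (slack)

Optimal: a = 10, b = 3
Binding: C1, C3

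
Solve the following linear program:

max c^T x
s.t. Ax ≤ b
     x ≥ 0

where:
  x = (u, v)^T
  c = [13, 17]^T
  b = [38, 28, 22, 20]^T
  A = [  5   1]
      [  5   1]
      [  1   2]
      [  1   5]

Evaluate the objective at each vertex of the feasible region:
  z(0, 0) = 0
  z(5.6, 0) = 72.8
  z(5, 3) = 116  ←
  z(0, 4) = 68
The maximum is at u = 5, v = 3.

u = 5, v = 3, z = 116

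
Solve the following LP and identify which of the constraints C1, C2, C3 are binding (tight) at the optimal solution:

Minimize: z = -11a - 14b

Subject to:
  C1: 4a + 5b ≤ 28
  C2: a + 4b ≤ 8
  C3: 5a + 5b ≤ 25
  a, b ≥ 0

At a = 4, b = 1, compute slack b - a·x for each constraint:
  C1: 28 − 21 = 7  (slack)
  C2: 8 − 8 = 0  (binding)
  C3: 25 − 25 = 0  (binding)

Optimal: a = 4, b = 1
Binding: C2, C3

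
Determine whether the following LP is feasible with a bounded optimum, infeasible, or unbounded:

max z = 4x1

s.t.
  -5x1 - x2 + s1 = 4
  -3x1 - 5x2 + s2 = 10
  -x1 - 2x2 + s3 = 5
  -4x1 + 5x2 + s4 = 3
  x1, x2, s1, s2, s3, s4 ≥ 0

Unbounded (objective can increase without bound)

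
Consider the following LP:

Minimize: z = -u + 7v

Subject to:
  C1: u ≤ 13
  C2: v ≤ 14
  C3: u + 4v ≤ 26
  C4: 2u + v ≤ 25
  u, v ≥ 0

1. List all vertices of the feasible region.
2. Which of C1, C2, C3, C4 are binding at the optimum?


1. (0, 0), (12.5, 0), (10.57, 3.857), (0, 6.5)
2. C4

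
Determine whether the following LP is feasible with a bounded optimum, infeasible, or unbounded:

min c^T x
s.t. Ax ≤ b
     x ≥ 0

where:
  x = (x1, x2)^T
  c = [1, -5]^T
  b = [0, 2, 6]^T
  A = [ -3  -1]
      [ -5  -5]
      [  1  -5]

Unbounded (objective can decrease without bound)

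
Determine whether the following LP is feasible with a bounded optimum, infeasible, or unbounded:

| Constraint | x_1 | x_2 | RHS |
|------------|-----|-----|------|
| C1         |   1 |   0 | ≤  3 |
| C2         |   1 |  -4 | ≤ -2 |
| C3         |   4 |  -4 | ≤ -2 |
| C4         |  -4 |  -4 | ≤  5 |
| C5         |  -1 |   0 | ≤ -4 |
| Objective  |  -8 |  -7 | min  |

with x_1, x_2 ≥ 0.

Infeasible (no feasible solution exists)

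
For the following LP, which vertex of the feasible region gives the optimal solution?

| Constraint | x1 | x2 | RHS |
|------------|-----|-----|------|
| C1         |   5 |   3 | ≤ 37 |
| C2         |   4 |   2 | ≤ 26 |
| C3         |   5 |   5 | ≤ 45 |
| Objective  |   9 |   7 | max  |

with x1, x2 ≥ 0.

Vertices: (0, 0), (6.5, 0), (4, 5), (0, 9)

Evaluate the objective at each vertex of the feasible region:
  z(0, 0) = 0
  z(6.5, 0) = 58.5
  z(4, 5) = 71  ←
  z(0, 9) = 63
The maximum is at x1 = 4, x2 = 5.

(4, 5)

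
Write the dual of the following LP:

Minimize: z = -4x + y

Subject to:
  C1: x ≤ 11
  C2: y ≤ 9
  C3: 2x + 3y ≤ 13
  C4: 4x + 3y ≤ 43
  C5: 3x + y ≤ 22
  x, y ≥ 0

Primal min cᵀx s.t. Ax ≤ b, x ≥ 0  →  Dual max −bᵀy s.t. Aᵀy ≥ −c, y ≥ 0.

Maximize: z = -11y1 - 9y2 - 13y3 - 43y4 - 22y5

Subject to:
  y1 + 2y3 + 4y4 + 3y5 ≥ 4
  y2 + 3y3 + 3y4 + y5 ≥ -1
  y1, y2, y3, y4, y5 ≥ 0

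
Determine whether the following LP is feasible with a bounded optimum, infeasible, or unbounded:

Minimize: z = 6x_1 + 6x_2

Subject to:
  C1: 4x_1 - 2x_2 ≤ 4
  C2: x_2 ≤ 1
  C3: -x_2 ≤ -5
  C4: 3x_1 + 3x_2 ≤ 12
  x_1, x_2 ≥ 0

Infeasible (no feasible solution exists)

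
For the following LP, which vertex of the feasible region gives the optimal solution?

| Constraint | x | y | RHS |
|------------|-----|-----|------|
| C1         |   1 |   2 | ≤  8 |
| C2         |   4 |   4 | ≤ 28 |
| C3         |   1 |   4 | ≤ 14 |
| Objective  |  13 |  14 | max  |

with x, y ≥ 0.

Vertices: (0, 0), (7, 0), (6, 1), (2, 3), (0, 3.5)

Evaluate the objective at each vertex of the feasible region:
  z(0, 0) = 0
  z(7, 0) = 91
  z(6, 1) = 92  ←
  z(2, 3) = 68
  z(0, 3.5) = 49
The maximum is at x = 6, y = 1.

(6, 1)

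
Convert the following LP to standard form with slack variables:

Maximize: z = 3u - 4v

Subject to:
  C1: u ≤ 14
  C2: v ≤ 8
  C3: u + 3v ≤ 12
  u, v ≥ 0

max z = 3u - 4v

s.t.
  u + s1 = 14
  v + s2 = 8
  u + 3v + s3 = 12
  u, v, s1, s2, s3 ≥ 0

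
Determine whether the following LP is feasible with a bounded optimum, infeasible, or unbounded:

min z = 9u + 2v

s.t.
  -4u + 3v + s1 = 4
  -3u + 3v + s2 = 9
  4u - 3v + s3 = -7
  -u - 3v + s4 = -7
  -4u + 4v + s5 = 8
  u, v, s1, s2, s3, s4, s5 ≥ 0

Infeasible (no feasible solution exists)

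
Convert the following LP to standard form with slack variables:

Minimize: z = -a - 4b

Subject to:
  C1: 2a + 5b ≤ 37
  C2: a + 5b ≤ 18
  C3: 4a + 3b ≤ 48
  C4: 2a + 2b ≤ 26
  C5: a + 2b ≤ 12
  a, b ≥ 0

min z = -a - 4b

s.t.
  2a + 5b + s1 = 37
  a + 5b + s2 = 18
  4a + 3b + s3 = 48
  2a + 2b + s4 = 26
  a + 2b + s5 = 12
  a, b, s1, s2, s3, s4, s5 ≥ 0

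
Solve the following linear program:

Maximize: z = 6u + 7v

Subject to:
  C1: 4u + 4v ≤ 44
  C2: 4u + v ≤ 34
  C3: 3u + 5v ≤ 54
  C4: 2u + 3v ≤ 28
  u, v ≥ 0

Evaluate the objective at each vertex of the feasible region:
  z(0, 0) = 0
  z(8.5, 0) = 51
  z(7.667, 3.333) = 69.33
  z(5, 6) = 72  ←
  z(0, 9.333) = 65.33
The maximum is at u = 5, v = 6.

u = 5, v = 6, z = 72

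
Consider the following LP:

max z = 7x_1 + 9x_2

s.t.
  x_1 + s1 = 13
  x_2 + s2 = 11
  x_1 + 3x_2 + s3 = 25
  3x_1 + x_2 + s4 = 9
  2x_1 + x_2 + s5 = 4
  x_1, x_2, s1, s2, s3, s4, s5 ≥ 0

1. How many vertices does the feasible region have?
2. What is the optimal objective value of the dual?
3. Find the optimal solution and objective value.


1. 3
2. 36
3. x_1 = 0, x_2 = 4, z = 36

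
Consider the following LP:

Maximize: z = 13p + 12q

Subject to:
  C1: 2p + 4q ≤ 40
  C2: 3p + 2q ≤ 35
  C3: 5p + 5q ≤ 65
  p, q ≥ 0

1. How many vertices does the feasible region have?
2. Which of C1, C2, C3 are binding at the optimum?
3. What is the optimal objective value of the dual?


1. 5
2. C2, C3
3. 165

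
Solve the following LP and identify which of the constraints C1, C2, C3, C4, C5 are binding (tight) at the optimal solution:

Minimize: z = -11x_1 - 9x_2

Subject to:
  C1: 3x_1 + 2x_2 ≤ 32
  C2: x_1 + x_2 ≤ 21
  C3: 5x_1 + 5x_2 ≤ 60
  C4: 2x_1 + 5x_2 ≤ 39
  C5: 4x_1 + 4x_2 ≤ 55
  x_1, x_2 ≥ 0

At x_1 = 8, x_2 = 4, compute slack b - a·x for each constraint:
  C1: 32 − 32 = 0  (binding)
  C2: 21 − 12 = 9  (slack)
  C3: 60 − 60 = 0  (binding)
  C4: 39 − 36 = 3  (slack)
  C5: 55 − 48 = 7  (slack)

Optimal: x_1 = 8, x_2 = 4
Binding: C1, C3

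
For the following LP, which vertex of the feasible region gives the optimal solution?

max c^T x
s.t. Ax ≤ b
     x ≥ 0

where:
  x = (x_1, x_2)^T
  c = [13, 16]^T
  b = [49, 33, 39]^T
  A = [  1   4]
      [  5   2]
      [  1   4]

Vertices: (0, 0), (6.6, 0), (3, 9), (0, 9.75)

Evaluate the objective at each vertex of the feasible region:
  z(0, 0) = 0
  z(6.6, 0) = 85.8
  z(3, 9) = 183  ←
  z(0, 9.75) = 156
The maximum is at x_1 = 3, x_2 = 9.

(3, 9)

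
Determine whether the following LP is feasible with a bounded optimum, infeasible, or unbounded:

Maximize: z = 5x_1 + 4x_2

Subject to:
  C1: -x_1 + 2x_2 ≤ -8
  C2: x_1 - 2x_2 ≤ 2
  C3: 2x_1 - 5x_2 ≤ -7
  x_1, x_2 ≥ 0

Infeasible (no feasible solution exists)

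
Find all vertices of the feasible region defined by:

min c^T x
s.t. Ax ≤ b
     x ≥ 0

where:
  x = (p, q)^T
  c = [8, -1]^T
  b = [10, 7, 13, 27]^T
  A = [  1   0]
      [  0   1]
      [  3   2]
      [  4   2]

(0, 0), (4.333, 0), (0, 6.5)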